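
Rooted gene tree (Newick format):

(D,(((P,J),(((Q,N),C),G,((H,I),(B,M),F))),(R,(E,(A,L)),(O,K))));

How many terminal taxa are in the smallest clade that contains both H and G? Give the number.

9

The MRCA of H and G is the node subtending (((Q,N),C),G,((H,I),(B,M),F)).
That clade contains 9 terminal taxa: B, C, F, G, H, I, M, N, Q.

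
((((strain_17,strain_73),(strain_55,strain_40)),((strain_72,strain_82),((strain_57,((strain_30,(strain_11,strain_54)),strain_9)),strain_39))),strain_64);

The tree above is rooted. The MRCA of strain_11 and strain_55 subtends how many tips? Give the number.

The MRCA of strain_11 and strain_55 is the node subtending (((strain_17,strain_73),(strain_55,strain_40)),((strain_72,strain_82),((strain_57,((strain_30,(strain_11,strain_54)),strain_9)),strain_39))).
That clade contains 12 terminal taxa: strain_11, strain_17, strain_30, strain_39, strain_40, strain_54, strain_55, strain_57, strain_72, strain_73, strain_82, strain_9.

12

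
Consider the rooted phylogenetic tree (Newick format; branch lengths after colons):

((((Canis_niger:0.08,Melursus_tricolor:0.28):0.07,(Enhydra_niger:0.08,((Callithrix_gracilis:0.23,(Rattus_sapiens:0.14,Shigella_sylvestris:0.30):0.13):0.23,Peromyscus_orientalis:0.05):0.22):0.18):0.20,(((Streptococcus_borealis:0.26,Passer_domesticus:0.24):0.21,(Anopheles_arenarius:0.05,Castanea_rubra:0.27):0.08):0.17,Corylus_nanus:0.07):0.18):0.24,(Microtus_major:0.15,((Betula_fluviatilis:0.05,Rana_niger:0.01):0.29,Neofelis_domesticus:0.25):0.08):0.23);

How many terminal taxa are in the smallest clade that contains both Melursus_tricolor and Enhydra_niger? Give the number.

7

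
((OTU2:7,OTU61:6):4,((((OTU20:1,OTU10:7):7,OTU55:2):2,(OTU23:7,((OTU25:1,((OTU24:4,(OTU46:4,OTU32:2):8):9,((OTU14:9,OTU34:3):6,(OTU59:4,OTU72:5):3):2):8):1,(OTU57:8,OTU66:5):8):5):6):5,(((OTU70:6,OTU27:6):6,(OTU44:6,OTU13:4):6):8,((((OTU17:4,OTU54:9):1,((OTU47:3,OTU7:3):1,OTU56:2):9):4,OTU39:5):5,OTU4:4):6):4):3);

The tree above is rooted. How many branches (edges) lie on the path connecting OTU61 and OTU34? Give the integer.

11

The MRCA of OTU61 and OTU34 is the root of the tree.
From OTU61 up to that node: 2 branches. From OTU34 up to the same node: 9 branches. Total: 2 + 9 = 11.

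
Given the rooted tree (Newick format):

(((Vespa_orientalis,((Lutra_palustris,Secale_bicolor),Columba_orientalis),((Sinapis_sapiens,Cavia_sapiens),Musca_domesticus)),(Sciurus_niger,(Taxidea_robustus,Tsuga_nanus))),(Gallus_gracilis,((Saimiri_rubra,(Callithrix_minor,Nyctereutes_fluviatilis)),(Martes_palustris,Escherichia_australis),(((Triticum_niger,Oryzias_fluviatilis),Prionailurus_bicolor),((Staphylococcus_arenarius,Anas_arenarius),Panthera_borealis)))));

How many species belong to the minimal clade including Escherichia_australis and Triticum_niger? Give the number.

11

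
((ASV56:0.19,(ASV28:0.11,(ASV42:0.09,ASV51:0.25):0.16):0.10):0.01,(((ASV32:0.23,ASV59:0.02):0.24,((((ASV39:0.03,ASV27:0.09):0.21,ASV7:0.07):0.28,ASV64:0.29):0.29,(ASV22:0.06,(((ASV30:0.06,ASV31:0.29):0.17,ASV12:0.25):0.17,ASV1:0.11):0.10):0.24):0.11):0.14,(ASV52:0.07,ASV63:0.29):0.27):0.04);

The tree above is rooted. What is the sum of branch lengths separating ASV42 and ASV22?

0.95

The path runs ASV42 → … → MRCA → … → ASV22; the MRCA is the root of the tree.
Branch lengths along that path: 0.09 + 0.16 + 0.10 + 0.01 + 0.04 + 0.14 + 0.11 + 0.24 + 0.06 = 0.95.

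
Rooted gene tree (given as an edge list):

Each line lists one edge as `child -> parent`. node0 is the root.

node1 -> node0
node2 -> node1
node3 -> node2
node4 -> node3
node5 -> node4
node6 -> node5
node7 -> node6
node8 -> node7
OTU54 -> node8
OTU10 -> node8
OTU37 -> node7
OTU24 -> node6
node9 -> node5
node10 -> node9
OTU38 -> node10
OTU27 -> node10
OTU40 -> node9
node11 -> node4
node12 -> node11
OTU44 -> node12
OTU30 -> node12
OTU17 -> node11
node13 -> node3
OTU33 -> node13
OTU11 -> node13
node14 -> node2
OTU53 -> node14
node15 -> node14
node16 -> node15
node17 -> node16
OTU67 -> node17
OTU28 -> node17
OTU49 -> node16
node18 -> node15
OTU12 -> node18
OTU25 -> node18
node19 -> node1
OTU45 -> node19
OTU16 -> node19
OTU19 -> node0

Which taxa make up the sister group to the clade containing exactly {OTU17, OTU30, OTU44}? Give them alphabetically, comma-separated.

OTU10, OTU24, OTU27, OTU37, OTU38, OTU40, OTU54

The clade containing exactly {OTU17, OTU30, OTU44} attaches to the tree at the node subtending (((((OTU54,OTU10),OTU37),OTU24),((OTU38,OTU27),OTU40)),((OTU44,OTU30),OTU17)).
The other lineage descending from that same node — the sister group — is ((((OTU54,OTU10),OTU37),OTU24),((OTU38,OTU27),OTU40)); its 7 tips in alphabetical order are the answer.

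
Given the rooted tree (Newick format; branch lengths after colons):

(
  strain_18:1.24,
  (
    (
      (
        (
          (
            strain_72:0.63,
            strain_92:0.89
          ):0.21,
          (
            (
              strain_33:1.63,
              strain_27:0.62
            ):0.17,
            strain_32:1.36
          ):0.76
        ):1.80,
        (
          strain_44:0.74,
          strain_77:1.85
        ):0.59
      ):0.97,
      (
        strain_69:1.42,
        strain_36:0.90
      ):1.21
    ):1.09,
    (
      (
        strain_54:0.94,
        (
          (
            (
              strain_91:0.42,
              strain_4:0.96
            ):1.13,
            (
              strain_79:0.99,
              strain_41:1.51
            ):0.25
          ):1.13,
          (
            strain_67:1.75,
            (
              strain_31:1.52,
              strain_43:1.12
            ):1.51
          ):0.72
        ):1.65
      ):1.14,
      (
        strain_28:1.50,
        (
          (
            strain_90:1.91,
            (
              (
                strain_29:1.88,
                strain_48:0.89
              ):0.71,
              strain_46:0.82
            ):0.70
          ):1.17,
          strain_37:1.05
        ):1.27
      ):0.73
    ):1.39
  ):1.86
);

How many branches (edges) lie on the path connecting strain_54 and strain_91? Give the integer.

5

The MRCA of strain_54 and strain_91 is the node subtending (strain_54,(((strain_91,strain_4),(strain_79,strain_41)),(strain_67,(strain_31,strain_43)))).
From strain_54 up to that node: 1 branch. From strain_91 up to the same node: 4 branches. Total: 1 + 4 = 5.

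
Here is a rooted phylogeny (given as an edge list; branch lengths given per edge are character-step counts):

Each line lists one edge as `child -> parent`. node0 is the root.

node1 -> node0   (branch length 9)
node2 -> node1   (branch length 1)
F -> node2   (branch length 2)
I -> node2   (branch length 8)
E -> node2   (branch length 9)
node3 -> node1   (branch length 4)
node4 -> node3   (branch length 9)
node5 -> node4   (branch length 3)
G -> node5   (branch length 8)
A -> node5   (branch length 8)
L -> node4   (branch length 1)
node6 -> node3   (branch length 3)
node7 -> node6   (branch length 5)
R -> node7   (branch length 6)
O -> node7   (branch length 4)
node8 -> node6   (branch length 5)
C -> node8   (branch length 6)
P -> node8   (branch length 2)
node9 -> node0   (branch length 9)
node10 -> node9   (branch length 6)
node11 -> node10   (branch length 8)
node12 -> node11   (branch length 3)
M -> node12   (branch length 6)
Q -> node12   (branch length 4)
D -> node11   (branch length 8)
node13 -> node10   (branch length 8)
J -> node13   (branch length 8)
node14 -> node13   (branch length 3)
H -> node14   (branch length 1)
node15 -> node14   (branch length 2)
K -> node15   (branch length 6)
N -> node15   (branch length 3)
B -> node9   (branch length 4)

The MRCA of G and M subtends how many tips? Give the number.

18

The MRCA of G and M is the root, so the clade is the entire tree.
That clade contains 18 terminal taxa: A, B, C, D, E, F, G, H, I, J, K, L, M, N, O, P, Q, R.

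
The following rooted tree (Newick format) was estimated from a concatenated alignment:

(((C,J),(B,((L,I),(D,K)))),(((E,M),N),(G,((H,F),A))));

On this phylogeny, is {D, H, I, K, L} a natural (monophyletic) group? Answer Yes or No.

The MRCA of the listed taxa is the root, so the smallest clade containing them is the whole tree.
That clade also contains A, B, C, E, F, G, J, M, N, which are not in the proposed group, so the group is not monophyletic.

No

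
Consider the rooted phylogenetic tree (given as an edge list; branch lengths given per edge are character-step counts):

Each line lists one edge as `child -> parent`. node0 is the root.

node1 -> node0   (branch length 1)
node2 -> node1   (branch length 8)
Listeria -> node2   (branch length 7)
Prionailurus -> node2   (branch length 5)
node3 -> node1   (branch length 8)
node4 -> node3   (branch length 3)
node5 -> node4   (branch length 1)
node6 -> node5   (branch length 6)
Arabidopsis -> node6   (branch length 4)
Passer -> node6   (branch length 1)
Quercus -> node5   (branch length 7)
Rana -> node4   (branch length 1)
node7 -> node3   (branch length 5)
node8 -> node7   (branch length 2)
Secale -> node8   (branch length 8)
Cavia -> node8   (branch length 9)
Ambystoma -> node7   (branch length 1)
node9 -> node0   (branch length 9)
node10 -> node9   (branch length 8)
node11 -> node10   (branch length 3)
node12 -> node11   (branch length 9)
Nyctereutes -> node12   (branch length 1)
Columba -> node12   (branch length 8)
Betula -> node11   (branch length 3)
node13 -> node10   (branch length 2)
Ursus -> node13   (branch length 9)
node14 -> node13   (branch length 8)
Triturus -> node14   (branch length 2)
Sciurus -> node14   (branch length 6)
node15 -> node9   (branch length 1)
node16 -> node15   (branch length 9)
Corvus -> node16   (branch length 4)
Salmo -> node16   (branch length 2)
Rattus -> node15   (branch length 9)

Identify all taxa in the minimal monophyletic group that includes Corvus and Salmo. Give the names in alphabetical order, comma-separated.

Corvus, Salmo

Tracing Corvus: it sits inside (Corvus,Salmo).
Tracing Salmo: it sits inside (Corvus,Salmo).
The smallest clade enclosing both is (Corvus,Salmo); the answer is its 2 terminal taxa in alphabetical order.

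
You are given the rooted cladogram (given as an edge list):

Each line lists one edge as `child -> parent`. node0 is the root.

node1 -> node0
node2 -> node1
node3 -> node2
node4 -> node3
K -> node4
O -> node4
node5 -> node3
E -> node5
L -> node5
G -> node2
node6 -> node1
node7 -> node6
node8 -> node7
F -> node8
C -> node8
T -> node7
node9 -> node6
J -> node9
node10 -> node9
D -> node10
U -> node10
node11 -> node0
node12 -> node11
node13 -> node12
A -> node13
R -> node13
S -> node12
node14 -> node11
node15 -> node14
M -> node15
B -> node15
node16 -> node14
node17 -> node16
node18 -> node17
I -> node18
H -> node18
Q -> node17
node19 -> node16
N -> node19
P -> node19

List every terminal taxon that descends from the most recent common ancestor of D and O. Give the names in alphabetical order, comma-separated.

C, D, E, F, G, J, K, L, O, T, U

Tracing D: it sits inside (D,U).
Tracing O: it sits inside (K,O).
The smallest clade enclosing both is ((((K,O),(E,L)),G),(((F,C),T),(J,(D,U)))); the answer is its 11 terminal taxa in alphabetical order.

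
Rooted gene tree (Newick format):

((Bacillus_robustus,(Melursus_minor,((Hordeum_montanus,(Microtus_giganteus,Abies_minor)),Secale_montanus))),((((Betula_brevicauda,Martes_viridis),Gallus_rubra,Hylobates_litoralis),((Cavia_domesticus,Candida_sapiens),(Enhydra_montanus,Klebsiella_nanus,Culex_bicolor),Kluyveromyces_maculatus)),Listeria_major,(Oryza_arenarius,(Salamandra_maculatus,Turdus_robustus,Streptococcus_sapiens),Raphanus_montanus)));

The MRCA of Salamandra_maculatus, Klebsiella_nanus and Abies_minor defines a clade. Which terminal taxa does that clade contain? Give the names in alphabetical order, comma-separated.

Abies_minor, Bacillus_robustus, Betula_brevicauda, Candida_sapiens, Cavia_domesticus, Culex_bicolor, Enhydra_montanus, Gallus_rubra, Hordeum_montanus, Hylobates_litoralis, Klebsiella_nanus, Kluyveromyces_maculatus, Listeria_major, Martes_viridis, Melursus_minor, Microtus_giganteus, Oryza_arenarius, Raphanus_montanus, Salamandra_maculatus, Secale_montanus, Streptococcus_sapiens, Turdus_robustus

Tracing Salamandra_maculatus: it sits inside (Salamandra_maculatus,Turdus_robustus,Streptococcus_sapiens).
Tracing Klebsiella_nanus: it sits inside (Enhydra_montanus,Klebsiella_nanus,Culex_bicolor).
Tracing Abies_minor: it sits inside (Microtus_giganteus,Abies_minor).
The smallest clade enclosing all 3 is the whole tree (their MRCA is the root), so the answer is all 22 tips in alphabetical order.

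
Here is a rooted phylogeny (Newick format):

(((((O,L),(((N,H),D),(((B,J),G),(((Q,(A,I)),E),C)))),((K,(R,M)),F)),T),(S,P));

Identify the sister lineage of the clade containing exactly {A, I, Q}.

E

The clade containing exactly {A, I, Q} attaches to the tree at the node subtending ((Q,(A,I)),E).
The other lineage descending from that same node — the sister group — is the single tip E.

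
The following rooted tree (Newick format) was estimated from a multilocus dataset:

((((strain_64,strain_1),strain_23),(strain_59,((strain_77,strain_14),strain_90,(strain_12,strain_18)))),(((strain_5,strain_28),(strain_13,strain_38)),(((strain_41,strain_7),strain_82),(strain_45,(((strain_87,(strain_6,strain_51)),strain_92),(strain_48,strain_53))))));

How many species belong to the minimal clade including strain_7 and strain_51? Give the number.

The MRCA of strain_7 and strain_51 is the node subtending (((strain_41,strain_7),strain_82),(strain_45,(((strain_87,(strain_6,strain_51)),strain_92),(strain_48,strain_53)))).
That clade contains 10 terminal taxa: strain_41, strain_45, strain_48, strain_51, strain_53, strain_6, strain_7, strain_82, strain_87, strain_92.

10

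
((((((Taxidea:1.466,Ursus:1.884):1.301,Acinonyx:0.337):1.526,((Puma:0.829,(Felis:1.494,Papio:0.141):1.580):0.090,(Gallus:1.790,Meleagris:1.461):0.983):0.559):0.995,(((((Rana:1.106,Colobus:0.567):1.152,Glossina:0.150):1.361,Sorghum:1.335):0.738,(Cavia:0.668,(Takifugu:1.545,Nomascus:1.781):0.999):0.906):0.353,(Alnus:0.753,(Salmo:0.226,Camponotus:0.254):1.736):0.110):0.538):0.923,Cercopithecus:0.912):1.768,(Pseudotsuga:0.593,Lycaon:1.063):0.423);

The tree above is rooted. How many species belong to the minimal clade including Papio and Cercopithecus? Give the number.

19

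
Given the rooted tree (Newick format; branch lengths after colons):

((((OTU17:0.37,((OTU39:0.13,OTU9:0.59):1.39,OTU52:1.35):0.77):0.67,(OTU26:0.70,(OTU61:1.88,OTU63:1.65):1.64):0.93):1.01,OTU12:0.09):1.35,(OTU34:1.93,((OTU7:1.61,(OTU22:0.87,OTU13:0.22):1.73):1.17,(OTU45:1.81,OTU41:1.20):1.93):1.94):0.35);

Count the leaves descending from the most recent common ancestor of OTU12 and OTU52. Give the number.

8

The MRCA of OTU12 and OTU52 is the node subtending (((OTU17,((OTU39,OTU9),OTU52)),(OTU26,(OTU61,OTU63))),OTU12).
That clade contains 8 terminal taxa: OTU12, OTU17, OTU26, OTU39, OTU52, OTU61, OTU63, OTU9.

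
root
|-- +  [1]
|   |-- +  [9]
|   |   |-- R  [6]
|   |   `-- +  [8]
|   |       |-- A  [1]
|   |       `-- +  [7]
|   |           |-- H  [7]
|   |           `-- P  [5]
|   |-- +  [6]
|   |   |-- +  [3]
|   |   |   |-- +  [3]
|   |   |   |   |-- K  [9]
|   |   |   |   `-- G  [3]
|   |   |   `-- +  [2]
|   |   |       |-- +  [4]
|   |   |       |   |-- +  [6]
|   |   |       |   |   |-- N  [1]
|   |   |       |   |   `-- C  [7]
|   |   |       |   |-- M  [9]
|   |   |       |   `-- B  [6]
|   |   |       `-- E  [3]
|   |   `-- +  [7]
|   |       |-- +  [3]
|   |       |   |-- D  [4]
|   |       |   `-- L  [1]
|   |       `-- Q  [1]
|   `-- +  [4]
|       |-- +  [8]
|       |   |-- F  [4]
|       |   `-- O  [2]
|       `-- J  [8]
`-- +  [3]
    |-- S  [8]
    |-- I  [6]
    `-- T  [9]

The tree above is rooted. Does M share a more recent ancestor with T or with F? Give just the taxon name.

The MRCA of M and F subtends ((R,(A,(H,P))),(((K,G),(((N,C),M,B),E)),((D,L),Q)),((F,O),J)) (17 taxa).
The MRCA of M and T is the root, subtending the entire tree (20 taxa).
The first is nested inside the second, so M shares a more recent common ancestor with F.

F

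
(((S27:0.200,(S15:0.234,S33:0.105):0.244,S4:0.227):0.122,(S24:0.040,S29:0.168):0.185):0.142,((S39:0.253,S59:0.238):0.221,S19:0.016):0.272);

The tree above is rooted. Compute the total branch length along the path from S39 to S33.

1.359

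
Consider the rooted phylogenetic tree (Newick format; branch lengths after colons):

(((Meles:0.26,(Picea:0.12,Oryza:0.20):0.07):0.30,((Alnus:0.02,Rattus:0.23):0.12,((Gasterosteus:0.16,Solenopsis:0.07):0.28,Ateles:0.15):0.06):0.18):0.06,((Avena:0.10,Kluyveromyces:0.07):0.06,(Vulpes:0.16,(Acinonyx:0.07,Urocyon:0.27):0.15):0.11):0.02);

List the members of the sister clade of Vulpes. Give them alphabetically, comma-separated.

Acinonyx, Urocyon

Vulpes attaches to the tree at the node subtending (Vulpes,(Acinonyx,Urocyon)).
The other lineage descending from that same node — the sister group — is (Acinonyx,Urocyon); its 2 tips in alphabetical order are the answer.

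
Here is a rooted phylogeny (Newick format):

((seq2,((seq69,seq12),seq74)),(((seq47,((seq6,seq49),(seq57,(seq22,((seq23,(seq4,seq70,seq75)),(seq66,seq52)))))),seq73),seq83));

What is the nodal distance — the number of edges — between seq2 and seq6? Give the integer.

8

The MRCA of seq2 and seq6 is the root of the tree.
From seq2 up to that node: 2 branches. From seq6 up to the same node: 6 branches. Total: 2 + 6 = 8.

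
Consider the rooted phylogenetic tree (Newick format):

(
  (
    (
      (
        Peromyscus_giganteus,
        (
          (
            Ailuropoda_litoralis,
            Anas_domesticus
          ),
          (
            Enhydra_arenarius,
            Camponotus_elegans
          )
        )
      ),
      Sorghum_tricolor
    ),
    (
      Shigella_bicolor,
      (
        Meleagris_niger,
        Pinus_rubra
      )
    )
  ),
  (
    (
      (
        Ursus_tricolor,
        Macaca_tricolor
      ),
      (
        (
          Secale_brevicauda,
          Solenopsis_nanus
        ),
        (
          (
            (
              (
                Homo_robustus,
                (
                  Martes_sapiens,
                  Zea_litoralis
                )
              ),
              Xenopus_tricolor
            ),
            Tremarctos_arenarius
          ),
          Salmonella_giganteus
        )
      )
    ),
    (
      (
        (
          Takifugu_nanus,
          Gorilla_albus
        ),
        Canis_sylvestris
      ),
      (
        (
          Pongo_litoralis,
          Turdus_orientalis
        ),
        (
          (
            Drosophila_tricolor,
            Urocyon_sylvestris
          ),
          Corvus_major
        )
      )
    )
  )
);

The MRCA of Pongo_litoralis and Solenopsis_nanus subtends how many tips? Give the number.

18

The MRCA of Pongo_litoralis and Solenopsis_nanus is the node subtending (((Ursus_tricolor,Macaca_tricolor),((Secale_brevicauda,Solenopsis_nanus),((((Homo_robustus,(Martes_sapiens,Zea_litoralis)),Xenopus_tricolor),Tremarctos_arenarius),Salmonella_giganteus))),(((Takifugu_nanus,Gorilla_albus),Canis_sylvestris),((Pongo_litoralis,Turdus_orientalis),((Drosophila_tricolor,Urocyon_sylvestris),Corvus_major)))).
That clade contains 18 terminal taxa: Canis_sylvestris, Corvus_major, Drosophila_tricolor, Gorilla_albus, Homo_robustus, Macaca_tricolor, Martes_sapiens, Pongo_litoralis, Salmonella_giganteus, Secale_brevicauda, Solenopsis_nanus, Takifugu_nanus, Tremarctos_arenarius, Turdus_orientalis, Urocyon_sylvestris, Ursus_tricolor, Xenopus_tricolor, Zea_litoralis.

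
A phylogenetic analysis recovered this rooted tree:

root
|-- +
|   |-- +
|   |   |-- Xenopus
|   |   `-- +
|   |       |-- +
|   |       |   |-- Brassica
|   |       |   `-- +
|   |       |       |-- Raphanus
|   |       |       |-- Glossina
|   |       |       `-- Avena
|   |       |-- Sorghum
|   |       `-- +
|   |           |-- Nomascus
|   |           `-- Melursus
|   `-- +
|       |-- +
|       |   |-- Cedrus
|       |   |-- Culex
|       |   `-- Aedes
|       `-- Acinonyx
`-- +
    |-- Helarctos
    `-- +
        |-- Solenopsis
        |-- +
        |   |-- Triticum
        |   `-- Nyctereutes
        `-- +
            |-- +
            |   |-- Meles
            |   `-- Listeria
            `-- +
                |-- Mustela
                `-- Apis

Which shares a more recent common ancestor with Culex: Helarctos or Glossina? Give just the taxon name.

The MRCA of Culex and Glossina subtends ((Xenopus,((Brassica,(Raphanus,Glossina,Avena)),Sorghum,(Nomascus,Melursus))),((Cedrus,Culex,Aedes),Acinonyx)) (12 taxa).
The MRCA of Culex and Helarctos is the root, subtending the entire tree (20 taxa).
The first is nested inside the second, so Culex shares a more recent common ancestor with Glossina.

Glossina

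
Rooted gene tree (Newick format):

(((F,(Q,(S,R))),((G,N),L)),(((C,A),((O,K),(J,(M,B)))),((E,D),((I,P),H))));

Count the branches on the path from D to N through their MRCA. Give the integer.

The MRCA of D and N is the root of the tree.
From D up to that node: 4 branches. From N up to the same node: 4 branches. Total: 4 + 4 = 8.

8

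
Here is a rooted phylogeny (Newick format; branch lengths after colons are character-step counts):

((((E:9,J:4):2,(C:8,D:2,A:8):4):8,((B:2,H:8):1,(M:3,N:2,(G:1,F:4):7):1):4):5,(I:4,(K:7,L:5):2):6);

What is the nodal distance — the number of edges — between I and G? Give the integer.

The MRCA of I and G is the root of the tree.
From I up to that node: 2 branches. From G up to the same node: 5 branches. Total: 2 + 5 = 7.

7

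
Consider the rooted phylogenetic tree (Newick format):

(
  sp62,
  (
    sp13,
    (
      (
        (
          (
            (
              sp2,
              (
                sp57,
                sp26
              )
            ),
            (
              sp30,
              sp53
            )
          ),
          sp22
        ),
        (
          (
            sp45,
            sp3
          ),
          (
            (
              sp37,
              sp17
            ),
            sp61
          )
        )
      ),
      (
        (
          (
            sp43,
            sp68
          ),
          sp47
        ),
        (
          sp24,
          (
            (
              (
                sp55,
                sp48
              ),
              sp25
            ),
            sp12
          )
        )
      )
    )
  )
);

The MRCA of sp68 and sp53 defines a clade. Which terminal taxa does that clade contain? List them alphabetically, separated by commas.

sp12, sp17, sp2, sp22, sp24, sp25, sp26, sp3, sp30, sp37, sp43, sp45, sp47, sp48, sp53, sp55, sp57, sp61, sp68

Tracing sp68: it sits inside (sp43,sp68).
Tracing sp53: it sits inside (sp30,sp53).
The smallest clade enclosing both is (((((sp2,(sp57,sp26)),(sp30,sp53)),sp22),((sp45,sp3),((sp37,sp17),sp61))),(((sp43,sp68),sp47),(sp24,(((sp55,sp48),sp25),sp12)))); the answer is its 19 terminal taxa in alphabetical order.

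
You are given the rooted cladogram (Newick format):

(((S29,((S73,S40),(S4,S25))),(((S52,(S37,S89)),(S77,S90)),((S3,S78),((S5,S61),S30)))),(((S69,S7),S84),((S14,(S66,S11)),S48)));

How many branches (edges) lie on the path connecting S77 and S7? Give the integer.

9

The MRCA of S77 and S7 is the root of the tree.
From S77 up to that node: 5 branches. From S7 up to the same node: 4 branches. Total: 5 + 4 = 9.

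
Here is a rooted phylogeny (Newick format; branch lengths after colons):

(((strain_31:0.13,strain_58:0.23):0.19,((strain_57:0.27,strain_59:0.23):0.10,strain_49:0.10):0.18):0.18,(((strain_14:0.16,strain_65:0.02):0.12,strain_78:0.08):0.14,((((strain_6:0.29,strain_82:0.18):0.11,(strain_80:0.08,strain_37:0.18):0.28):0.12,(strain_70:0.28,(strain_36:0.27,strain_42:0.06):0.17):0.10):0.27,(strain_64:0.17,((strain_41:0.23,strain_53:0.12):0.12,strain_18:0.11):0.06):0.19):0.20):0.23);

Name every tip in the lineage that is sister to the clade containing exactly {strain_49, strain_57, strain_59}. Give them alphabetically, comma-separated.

The clade containing exactly {strain_49, strain_57, strain_59} attaches to the tree at the node subtending ((strain_31,strain_58),((strain_57,strain_59),strain_49)).
The other lineage descending from that same node — the sister group — is (strain_31,strain_58); its 2 tips in alphabetical order are the answer.

strain_31, strain_58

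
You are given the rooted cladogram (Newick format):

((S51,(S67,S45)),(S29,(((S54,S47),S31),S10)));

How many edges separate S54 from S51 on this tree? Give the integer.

7

The MRCA of S54 and S51 is the root of the tree.
From S54 up to that node: 5 branches. From S51 up to the same node: 2 branches. Total: 5 + 2 = 7.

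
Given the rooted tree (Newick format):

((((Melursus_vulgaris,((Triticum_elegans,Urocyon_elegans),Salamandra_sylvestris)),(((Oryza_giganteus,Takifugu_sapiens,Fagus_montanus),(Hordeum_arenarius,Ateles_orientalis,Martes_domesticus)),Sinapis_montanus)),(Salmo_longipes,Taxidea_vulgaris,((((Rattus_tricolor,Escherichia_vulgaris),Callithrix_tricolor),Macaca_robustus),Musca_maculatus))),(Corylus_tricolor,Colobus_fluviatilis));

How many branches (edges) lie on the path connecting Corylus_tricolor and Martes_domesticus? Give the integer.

8

The MRCA of Corylus_tricolor and Martes_domesticus is the root of the tree.
From Corylus_tricolor up to that node: 2 branches. From Martes_domesticus up to the same node: 6 branches. Total: 2 + 6 = 8.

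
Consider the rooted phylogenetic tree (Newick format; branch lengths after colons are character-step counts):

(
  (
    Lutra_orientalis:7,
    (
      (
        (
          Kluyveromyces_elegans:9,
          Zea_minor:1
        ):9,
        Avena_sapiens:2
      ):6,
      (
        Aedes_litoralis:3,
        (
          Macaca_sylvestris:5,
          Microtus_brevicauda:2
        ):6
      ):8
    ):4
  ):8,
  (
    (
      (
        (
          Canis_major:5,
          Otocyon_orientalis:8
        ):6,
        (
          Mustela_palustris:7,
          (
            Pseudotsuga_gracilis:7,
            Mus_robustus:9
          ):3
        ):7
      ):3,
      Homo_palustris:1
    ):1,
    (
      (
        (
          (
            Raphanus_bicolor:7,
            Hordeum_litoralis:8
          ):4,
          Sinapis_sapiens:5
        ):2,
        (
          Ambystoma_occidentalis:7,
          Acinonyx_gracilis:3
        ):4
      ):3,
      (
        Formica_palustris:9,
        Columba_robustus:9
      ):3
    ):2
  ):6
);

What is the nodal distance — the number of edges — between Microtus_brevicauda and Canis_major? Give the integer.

The MRCA of Microtus_brevicauda and Canis_major is the root of the tree.
From Microtus_brevicauda up to that node: 5 branches. From Canis_major up to the same node: 5 branches. Total: 5 + 5 = 10.

10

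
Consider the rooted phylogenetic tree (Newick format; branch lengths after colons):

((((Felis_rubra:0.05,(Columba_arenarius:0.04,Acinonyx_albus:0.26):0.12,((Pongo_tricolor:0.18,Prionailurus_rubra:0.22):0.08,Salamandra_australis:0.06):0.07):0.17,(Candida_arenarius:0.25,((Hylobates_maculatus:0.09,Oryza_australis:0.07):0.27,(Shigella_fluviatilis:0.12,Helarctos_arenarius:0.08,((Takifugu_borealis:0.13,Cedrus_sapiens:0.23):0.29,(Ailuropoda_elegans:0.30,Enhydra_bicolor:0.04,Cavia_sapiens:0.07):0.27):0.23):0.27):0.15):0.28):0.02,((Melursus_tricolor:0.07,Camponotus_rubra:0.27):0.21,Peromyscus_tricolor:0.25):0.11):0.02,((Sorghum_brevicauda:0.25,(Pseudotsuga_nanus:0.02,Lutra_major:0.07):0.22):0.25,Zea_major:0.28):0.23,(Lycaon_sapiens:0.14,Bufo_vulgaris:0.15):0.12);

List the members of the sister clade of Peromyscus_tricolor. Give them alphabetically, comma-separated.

Camponotus_rubra, Melursus_tricolor

Peromyscus_tricolor attaches to the tree at the node subtending ((Melursus_tricolor,Camponotus_rubra),Peromyscus_tricolor).
The other lineage descending from that same node — the sister group — is (Melursus_tricolor,Camponotus_rubra); its 2 tips in alphabetical order are the answer.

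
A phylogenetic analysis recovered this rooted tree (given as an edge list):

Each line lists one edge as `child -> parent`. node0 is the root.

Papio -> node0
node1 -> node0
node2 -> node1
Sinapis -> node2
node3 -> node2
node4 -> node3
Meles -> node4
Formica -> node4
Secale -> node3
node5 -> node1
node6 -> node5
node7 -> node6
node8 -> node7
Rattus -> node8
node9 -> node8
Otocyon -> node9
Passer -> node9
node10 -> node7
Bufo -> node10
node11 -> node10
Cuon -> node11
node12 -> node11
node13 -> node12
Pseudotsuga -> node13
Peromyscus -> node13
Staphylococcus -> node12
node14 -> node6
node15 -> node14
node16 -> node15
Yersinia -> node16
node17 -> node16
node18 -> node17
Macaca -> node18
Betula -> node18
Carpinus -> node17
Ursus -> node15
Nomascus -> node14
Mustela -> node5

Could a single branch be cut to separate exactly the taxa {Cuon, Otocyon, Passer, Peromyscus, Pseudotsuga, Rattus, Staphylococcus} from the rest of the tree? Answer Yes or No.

No

The MRCA of the listed taxa subtends ((Rattus,(Otocyon,Passer)),(Bufo,(Cuon,((Pseudotsuga,Peromyscus),Staphylococcus)))).
That clade also contains Bufo, which is not in the proposed group, so the group is not monophyletic.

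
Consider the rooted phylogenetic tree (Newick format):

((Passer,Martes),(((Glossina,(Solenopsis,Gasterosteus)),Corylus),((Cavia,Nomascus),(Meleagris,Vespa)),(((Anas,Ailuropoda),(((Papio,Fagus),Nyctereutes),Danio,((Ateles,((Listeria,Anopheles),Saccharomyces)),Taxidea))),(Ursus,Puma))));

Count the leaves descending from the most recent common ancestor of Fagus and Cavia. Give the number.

The MRCA of Fagus and Cavia is the node subtending (((Glossina,(Solenopsis,Gasterosteus)),Corylus),((Cavia,Nomascus),(Meleagris,Vespa)),(((Anas,Ailuropoda),(((Papio,Fagus),Nyctereutes),Danio,((Ateles,((Listeria,Anopheles),Saccharomyces)),Taxidea))),(Ursus,Puma))).
That clade contains 21 terminal taxa: Ailuropoda, Anas, Anopheles, Ateles, Cavia, Corylus, Danio, Fagus, Gasterosteus, Glossina, Listeria, Meleagris, Nomascus, Nyctereutes, Papio, Puma, Saccharomyces, Solenopsis, Taxidea, Ursus, Vespa.

21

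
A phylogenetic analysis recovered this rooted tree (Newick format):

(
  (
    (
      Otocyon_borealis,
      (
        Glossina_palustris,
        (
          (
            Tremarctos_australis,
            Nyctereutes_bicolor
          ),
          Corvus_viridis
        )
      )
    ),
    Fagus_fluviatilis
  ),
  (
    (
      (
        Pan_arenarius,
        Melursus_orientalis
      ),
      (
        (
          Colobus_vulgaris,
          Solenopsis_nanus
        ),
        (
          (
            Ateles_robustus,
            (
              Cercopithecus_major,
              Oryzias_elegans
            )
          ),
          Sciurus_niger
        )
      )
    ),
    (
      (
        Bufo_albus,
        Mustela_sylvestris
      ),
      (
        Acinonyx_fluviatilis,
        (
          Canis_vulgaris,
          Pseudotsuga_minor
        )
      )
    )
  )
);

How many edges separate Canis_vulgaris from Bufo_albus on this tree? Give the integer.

The MRCA of Canis_vulgaris and Bufo_albus is the node subtending ((Bufo_albus,Mustela_sylvestris),(Acinonyx_fluviatilis,(Canis_vulgaris,Pseudotsuga_minor))).
From Canis_vulgaris up to that node: 3 branches. From Bufo_albus up to the same node: 2 branches. Total: 3 + 2 = 5.

5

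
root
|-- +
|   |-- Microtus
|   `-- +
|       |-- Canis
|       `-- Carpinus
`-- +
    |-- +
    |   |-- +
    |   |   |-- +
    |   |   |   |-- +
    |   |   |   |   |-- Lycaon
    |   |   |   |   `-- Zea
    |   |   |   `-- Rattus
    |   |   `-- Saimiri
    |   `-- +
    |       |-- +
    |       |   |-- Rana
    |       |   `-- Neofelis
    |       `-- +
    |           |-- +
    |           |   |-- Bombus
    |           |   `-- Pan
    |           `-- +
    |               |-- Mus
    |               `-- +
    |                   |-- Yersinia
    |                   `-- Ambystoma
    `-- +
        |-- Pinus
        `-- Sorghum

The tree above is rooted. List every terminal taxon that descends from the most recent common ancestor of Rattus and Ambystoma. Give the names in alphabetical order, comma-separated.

Ambystoma, Bombus, Lycaon, Mus, Neofelis, Pan, Rana, Rattus, Saimiri, Yersinia, Zea

Tracing Rattus: it sits inside ((Lycaon,Zea),Rattus).
Tracing Ambystoma: it sits inside (Yersinia,Ambystoma).
The smallest clade enclosing both is ((((Lycaon,Zea),Rattus),Saimiri),((Rana,Neofelis),((Bombus,Pan),(Mus,(Yersinia,Ambystoma))))); the answer is its 11 terminal taxa in alphabetical order.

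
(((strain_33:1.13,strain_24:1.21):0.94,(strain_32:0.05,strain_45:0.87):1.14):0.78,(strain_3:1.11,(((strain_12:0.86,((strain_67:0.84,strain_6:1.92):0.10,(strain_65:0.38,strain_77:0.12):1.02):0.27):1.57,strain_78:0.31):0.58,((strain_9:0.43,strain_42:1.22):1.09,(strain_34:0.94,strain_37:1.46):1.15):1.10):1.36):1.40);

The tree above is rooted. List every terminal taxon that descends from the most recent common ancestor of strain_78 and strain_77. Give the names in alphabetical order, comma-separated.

Tracing strain_78: it sits inside ((strain_12,((strain_67,strain_6),(strain_65,strain_77))),strain_78).
Tracing strain_77: it sits inside (strain_65,strain_77).
The smallest clade enclosing both is ((strain_12,((strain_67,strain_6),(strain_65,strain_77))),strain_78); the answer is its 6 terminal taxa in alphabetical order.

strain_12, strain_6, strain_65, strain_67, strain_77, strain_78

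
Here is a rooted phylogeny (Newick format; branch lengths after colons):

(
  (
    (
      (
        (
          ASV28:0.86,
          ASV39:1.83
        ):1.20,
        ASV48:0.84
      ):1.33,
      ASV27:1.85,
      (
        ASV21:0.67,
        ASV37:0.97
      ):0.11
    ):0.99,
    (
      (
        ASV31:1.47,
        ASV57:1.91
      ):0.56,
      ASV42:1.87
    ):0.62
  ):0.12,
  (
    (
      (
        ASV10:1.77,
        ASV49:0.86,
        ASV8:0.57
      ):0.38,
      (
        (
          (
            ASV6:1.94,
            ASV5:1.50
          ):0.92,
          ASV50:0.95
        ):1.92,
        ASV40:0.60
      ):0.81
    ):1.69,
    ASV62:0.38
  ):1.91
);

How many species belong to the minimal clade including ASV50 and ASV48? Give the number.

17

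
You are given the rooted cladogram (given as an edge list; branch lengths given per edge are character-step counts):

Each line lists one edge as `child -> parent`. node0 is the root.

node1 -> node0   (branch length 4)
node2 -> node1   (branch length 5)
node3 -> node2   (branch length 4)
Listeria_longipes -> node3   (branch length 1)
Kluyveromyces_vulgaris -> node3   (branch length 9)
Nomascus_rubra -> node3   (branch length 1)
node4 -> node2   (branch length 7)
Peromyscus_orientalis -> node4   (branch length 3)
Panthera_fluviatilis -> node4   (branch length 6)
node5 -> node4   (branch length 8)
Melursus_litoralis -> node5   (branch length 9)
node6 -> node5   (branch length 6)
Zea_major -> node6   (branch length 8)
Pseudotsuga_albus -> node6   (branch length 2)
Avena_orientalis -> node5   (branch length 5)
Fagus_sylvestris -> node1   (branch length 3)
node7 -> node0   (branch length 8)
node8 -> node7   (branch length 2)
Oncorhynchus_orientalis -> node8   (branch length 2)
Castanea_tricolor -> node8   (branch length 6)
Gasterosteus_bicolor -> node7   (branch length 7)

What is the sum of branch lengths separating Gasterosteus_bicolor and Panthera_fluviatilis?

The path runs Gasterosteus_bicolor → … → MRCA → … → Panthera_fluviatilis; the MRCA is the root of the tree.
Branch lengths along that path: 7 + 8 + 4 + 5 + 7 + 6 = 37.

37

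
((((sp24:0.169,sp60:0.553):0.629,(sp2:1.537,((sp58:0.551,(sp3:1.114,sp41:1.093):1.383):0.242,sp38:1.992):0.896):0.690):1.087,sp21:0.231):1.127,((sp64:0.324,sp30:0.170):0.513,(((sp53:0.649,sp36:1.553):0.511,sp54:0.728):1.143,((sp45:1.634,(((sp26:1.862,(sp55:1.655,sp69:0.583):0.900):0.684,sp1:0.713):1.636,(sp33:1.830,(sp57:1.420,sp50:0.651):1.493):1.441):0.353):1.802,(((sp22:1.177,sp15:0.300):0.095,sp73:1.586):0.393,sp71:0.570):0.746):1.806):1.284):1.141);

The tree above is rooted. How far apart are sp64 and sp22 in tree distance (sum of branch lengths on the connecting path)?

The path runs sp64 → … → MRCA → … → sp22; the MRCA is the node subtending ((sp64,sp30),(((sp53,sp36),sp54),((sp45,(((sp26,(sp55,sp69)),sp1),(sp33,(sp57,sp50)))),(((sp22,sp15),sp73),sp71)))).
Branch lengths along that path: 0.324 + 0.513 + 1.284 + 1.806 + 0.746 + 0.393 + 0.095 + 1.177 = 6.338.

6.338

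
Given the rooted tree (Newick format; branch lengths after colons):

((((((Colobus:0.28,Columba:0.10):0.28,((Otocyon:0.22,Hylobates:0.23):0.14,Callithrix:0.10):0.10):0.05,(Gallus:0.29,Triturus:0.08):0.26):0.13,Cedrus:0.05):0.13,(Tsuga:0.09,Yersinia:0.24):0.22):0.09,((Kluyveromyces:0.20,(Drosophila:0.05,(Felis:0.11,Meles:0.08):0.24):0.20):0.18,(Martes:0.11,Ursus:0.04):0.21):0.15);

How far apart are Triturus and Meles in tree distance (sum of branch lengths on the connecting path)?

The path runs Triturus → … → MRCA → … → Meles; the MRCA is the root of the tree.
Branch lengths along that path: 0.08 + 0.26 + 0.13 + 0.13 + 0.09 + 0.15 + 0.18 + 0.20 + 0.24 + 0.08 = 1.54.

1.54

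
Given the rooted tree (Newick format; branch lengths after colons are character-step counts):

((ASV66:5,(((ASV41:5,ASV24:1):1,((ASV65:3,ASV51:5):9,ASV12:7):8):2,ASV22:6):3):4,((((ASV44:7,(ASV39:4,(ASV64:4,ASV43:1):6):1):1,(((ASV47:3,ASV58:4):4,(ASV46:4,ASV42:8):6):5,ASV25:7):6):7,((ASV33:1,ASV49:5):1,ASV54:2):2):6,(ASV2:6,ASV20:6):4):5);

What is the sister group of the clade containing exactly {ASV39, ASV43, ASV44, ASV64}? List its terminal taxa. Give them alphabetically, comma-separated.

ASV25, ASV42, ASV46, ASV47, ASV58

The clade containing exactly {ASV39, ASV43, ASV44, ASV64} attaches to the tree at the node subtending ((ASV44,(ASV39,(ASV64,ASV43))),(((ASV47,ASV58),(ASV46,ASV42)),ASV25)).
The other lineage descending from that same node — the sister group — is (((ASV47,ASV58),(ASV46,ASV42)),ASV25); its 5 tips in alphabetical order are the answer.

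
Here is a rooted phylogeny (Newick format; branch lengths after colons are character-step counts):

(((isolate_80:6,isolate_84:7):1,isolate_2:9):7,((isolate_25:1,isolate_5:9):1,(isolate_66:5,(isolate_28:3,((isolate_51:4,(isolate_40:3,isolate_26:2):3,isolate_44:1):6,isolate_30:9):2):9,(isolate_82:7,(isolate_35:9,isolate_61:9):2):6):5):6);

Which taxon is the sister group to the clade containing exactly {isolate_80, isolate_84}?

The clade containing exactly {isolate_80, isolate_84} attaches to the tree at the node subtending ((isolate_80,isolate_84),isolate_2).
The other lineage descending from that same node — the sister group — is the single tip isolate_2.

isolate_2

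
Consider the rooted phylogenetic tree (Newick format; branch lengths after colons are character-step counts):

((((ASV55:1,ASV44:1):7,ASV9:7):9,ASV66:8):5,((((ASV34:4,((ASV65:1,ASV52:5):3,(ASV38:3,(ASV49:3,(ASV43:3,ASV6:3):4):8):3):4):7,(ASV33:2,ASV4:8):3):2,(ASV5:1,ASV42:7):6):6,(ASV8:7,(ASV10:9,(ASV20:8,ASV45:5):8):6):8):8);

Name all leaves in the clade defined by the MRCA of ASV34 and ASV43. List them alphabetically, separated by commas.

Tracing ASV34: it sits inside (ASV34,((ASV65,ASV52),(ASV38,(ASV49,(ASV43,ASV6))))).
Tracing ASV43: it sits inside (ASV43,ASV6).
The smallest clade enclosing both is (ASV34,((ASV65,ASV52),(ASV38,(ASV49,(ASV43,ASV6))))); the answer is its 7 terminal taxa in alphabetical order.

ASV34, ASV38, ASV43, ASV49, ASV52, ASV6, ASV65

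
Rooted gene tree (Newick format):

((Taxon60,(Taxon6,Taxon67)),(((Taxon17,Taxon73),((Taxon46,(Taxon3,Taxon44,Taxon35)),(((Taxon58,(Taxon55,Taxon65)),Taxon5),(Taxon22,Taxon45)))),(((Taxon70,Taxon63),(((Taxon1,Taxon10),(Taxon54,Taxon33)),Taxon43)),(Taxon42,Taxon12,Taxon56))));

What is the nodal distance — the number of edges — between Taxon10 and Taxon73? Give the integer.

The MRCA of Taxon10 and Taxon73 is the node subtending (((Taxon17,Taxon73),((Taxon46,(Taxon3,Taxon44,Taxon35)),(((Taxon58,(Taxon55,Taxon65)),Taxon5),(Taxon22,Taxon45)))),(((Taxon70,Taxon63),(((Taxon1,Taxon10),(Taxon54,Taxon33)),Taxon43)),(Taxon42,Taxon12,Taxon56))).
From Taxon10 up to that node: 6 branches. From Taxon73 up to the same node: 3 branches. Total: 6 + 3 = 9.

9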